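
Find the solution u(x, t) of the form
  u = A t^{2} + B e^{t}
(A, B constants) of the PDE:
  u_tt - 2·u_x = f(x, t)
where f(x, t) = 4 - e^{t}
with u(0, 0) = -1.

Answer: u(x, t) = 2 t^{2} - e^{t}

Derivation:
Substitute the ansatz u = A t^{2} + B e^{t} into the left-hand side.
Derivatives of the ansatz:
  u_tt = 2 A + B e^{t}
  u_x = 0
Term by term:
  u_tt = 2 A + B e^{t}
  -2·u_x = 0
So the left-hand side equals
  2 A + B e^{t}
This must equal f(x, t) = 4 - e^{t} identically.
Matching coefficients of the independent functions:
  [constant term]:  2 A = 4
  [e^{t}]:  B = -1
Solving: A = 2, B = -1.
Check against the point condition:
  u(0, 0) = -1  ⟹  B = -1  ✓
Hence u(x, t) = 2 t^{2} - e^{t}.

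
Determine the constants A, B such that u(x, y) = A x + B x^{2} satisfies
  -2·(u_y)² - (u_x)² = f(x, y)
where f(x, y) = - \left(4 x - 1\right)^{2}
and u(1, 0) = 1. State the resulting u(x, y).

Substitute the ansatz u = A x + B x^{2} into the left-hand side.
Derivatives of the ansatz:
  u_y = 0
  u_x = A + 2 B x
Term by term:
  -2·(u_y)² = 0
  -(u_x)² = - A^{2} - 4 A B x - 4 B^{2} x^{2}
So the left-hand side equals
  - A^{2} - 4 A B x - 4 B^{2} x^{2}
This must equal f(x, y) identically; expanded, f = - 16 x^{2} + 8 x - 1.
Matching coefficients of the independent functions:
  [constant term]:  - A^{2} = -1
  [x]:  - 4 A B = 8
  [x^{2}]:  - 4 B^{2} = -16
These equations allow (A, B) = (-1, 2) or (1, -2).
Impose the point condition(s):
  u(1, 0) = 1  ⟹  A + B = 1
Only A = -1, B = 2 satisfies everything.
Hence u(x, y) = 2 x^{2} - x.

Answer: u(x, y) = 2 x^{2} - x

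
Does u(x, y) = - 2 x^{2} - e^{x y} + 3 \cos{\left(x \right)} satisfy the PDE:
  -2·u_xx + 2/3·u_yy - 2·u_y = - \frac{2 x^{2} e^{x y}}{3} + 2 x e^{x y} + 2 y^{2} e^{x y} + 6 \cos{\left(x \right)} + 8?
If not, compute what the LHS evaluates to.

Evaluate each term of the left-hand side for u = - 2 x^{2} - e^{x y} + 3 \cos{\left(x \right)}.
Derivatives:
  u_xx = - y^{2} e^{x y} - 3 \cos{\left(x \right)} - 4
  u_yy = - x^{2} e^{x y}
  u_y = - x e^{x y}
Terms:
  -2·u_xx = 2 y^{2} e^{x y} + 6 \cos{\left(x \right)} + 8
  2/3·u_yy = - \frac{2 x^{2} e^{x y}}{3}
  -2·u_y = 2 x e^{x y}
Sum: LHS = - \frac{2 x^{2} e^{x y}}{3} + 2 x e^{x y} + 2 y^{2} e^{x y} + 6 \cos{\left(x \right)} + 8
This is exactly the given right-hand side, so u is a solution.

Answer: Yes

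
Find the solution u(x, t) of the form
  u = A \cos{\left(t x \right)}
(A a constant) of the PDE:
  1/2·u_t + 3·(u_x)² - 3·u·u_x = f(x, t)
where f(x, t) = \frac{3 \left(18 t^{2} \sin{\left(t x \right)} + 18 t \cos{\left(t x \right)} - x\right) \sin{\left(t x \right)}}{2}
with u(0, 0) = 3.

Answer: u(x, t) = 3 \cos{\left(t x \right)}

Derivation:
Substitute the ansatz u = A \cos{\left(t x \right)} into the left-hand side.
Derivatives of the ansatz:
  u_t = - A x \sin{\left(t x \right)}
  u_x = - A t \sin{\left(t x \right)}
Term by term:
  1/2·u_t = - \frac{A x \sin{\left(t x \right)}}{2}
  3·(u_x)² = 3 A^{2} t^{2} \sin^{2}{\left(t x \right)}
  -3·u·u_x = 3 A^{2} t \sin{\left(t x \right)} \cos{\left(t x \right)}
So the left-hand side equals
  3 A^{2} t^{2} \sin^{2}{\left(t x \right)} + 3 A^{2} t \sin{\left(t x \right)} \cos{\left(t x \right)} - \frac{A x \sin{\left(t x \right)}}{2}
This must equal f(x, t) identically; expanded, f = 27 t^{2} \sin^{2}{\left(t x \right)} + 27 t \sin{\left(t x \right)} \cos{\left(t x \right)} - \frac{3 x \sin{\left(t x \right)}}{2}.
Matching coefficients of the independent functions:
  [t^{2} \sin^{2}{\left(t x \right)}, t \sin{\left(t x \right)} \cos{\left(t x \right)}]:  3 A^{2} = 27
  [x \sin{\left(t x \right)}]:  - \frac{A}{2} = - \frac{3}{2}
Solving: A = 3.
Check against the point condition:
  u(0, 0) = 3  ⟹  A = 3  ✓
Hence u(x, t) = 3 \cos{\left(t x \right)}.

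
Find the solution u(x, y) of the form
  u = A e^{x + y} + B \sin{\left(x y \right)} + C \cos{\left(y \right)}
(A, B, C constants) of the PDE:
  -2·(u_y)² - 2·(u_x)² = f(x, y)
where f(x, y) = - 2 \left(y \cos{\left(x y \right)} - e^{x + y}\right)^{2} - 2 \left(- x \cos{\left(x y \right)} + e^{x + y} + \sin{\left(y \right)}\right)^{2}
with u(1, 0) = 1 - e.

Substitute the ansatz u = A e^{x + y} + B \sin{\left(x y \right)} + C \cos{\left(y \right)} into the left-hand side.
Derivatives of the ansatz:
  u_y = A e^{x} e^{y} + B x \cos{\left(x y \right)} - C \sin{\left(y \right)}
  u_x = A e^{x} e^{y} + B y \cos{\left(x y \right)}
Term by term:
  -2·(u_y)² = - 2 A^{2} e^{2 x} e^{2 y} - 4 A B x e^{x} e^{y} \cos{\left(x y \right)} + 4 A C e^{x} e^{y} \sin{\left(y \right)} - 2 B^{2} x^{2} \cos^{2}{\left(x y \right)} + 4 B C x \sin{\left(y \right)} \cos{\left(x y \right)} - 2 C^{2} \sin^{2}{\left(y \right)}
  -2·(u_x)² = - 2 A^{2} e^{2 x} e^{2 y} - 4 A B y e^{x} e^{y} \cos{\left(x y \right)} - 2 B^{2} y^{2} \cos^{2}{\left(x y \right)}
So the left-hand side equals
  - 4 A^{2} e^{2 x} e^{2 y} - 4 A B x e^{x} e^{y} \cos{\left(x y \right)} - 4 A B y e^{x} e^{y} \cos{\left(x y \right)} + 4 A C e^{x} e^{y} \sin{\left(y \right)} - 2 B^{2} x^{2} \cos^{2}{\left(x y \right)} - 2 B^{2} y^{2} \cos^{2}{\left(x y \right)} + 4 B C x \sin{\left(y \right)} \cos{\left(x y \right)} - 2 C^{2} \sin^{2}{\left(y \right)}
This must equal f(x, y) identically; expanded, f = - 2 x^{2} \cos^{2}{\left(x y \right)} + 4 x e^{x} e^{y} \cos{\left(x y \right)} + 4 x \sin{\left(y \right)} \cos{\left(x y \right)} - 2 y^{2} \cos^{2}{\left(x y \right)} + 4 y e^{x} e^{y} \cos{\left(x y \right)} - 4 e^{2 x} e^{2 y} - 4 e^{x} e^{y} \sin{\left(y \right)} - 2 \sin^{2}{\left(y \right)}.
Matching coefficients of the independent functions:
  [x^{2} \cos^{2}{\left(x y \right)}, y^{2} \cos^{2}{\left(x y \right)}]:  - 2 B^{2} = -2
  [e^{2 x} e^{2 y}]:  - 4 A^{2} = -4
  [x \sin{\left(y \right)} \cos{\left(x y \right)}]:  4 B C = 4
  [e^{x} e^{y} \sin{\left(y \right)}]:  4 A C = -4
  [x e^{x} e^{y} \cos{\left(x y \right)}, y e^{x} e^{y} \cos{\left(x y \right)}]:  - 4 A B = 4
  [\sin^{2}{\left(y \right)}]:  - 2 C^{2} = -2
These equations allow (A, B, C) = (-1, 1, 1) or (1, -1, -1).
Impose the point condition(s):
  u(1, 0) = 1 - e  ⟹  e A + C = 1 - e
Only A = -1, B = 1, C = 1 satisfies everything.
Hence u(x, y) = - e^{x + y} + \sin{\left(x y \right)} + \cos{\left(y \right)}.

Answer: u(x, y) = - e^{x + y} + \sin{\left(x y \right)} + \cos{\left(y \right)}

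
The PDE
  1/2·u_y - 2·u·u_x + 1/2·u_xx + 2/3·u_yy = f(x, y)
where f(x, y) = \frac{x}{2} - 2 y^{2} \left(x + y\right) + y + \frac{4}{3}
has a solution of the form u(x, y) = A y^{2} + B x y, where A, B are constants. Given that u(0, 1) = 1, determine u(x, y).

Substitute the ansatz u = A y^{2} + B x y into the left-hand side.
Derivatives of the ansatz:
  u_y = 2 A y + B x
  u_x = B y
  u_xx = 0
  u_yy = 2 A
Term by term:
  1/2·u_y = A y + \frac{B x}{2}
  -2·u·u_x = - 2 A B y^{3} - 2 B^{2} x y^{2}
  1/2·u_xx = 0
  2/3·u_yy = \frac{4 A}{3}
So the left-hand side equals
  - 2 A B y^{3} + A y + \frac{4 A}{3} - 2 B^{2} x y^{2} + \frac{B x}{2}
This must equal f(x, y) identically; expanded, f = - 2 x y^{2} + \frac{x}{2} - 2 y^{3} + y + \frac{4}{3}.
Matching coefficients of the independent functions:
  [constant term]:  \frac{4 A}{3} = \frac{4}{3}
  [x]:  \frac{B}{2} = \frac{1}{2}
  [y]:  A = 1
  [y^{3}]:  - 2 A B = -2
  [x y^{2}]:  - 2 B^{2} = -2
Solving: A = 1, B = 1.
Check against the point condition:
  u(0, 1) = 1  ⟹  A = 1  ✓
Hence u(x, y) = x y + y^{2}.

Answer: u(x, y) = x y + y^{2}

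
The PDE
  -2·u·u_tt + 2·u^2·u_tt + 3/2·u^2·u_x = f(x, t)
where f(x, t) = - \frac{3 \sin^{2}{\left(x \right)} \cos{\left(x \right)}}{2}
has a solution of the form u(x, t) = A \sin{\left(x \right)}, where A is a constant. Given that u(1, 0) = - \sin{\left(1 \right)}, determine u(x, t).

Substitute the ansatz u = A \sin{\left(x \right)} into the left-hand side.
Derivatives of the ansatz:
  u_tt = 0
  u_x = A \cos{\left(x \right)}
Term by term:
  -2·u·u_tt = 0
  2·u^2·u_tt = 0
  3/2·u^2·u_x = \frac{3 A^{3} \sin^{2}{\left(x \right)} \cos{\left(x \right)}}{2}
So the left-hand side equals
  \frac{3 A^{3} \sin^{2}{\left(x \right)} \cos{\left(x \right)}}{2}
This must equal f(x, t) = - \frac{3 \sin^{2}{\left(x \right)} \cos{\left(x \right)}}{2} identically.
Matching coefficients of the independent functions:
  [\sin^{2}{\left(x \right)} \cos{\left(x \right)}]:  \frac{3 A^{3}}{2} = - \frac{3}{2}
Solving: A = -1.
Check against the point condition:
  u(1, 0) = - \sin{\left(1 \right)}  ⟹  A \sin{\left(1 \right)} = - \sin{\left(1 \right)}  ✓
Hence u(x, t) = - \sin{\left(x \right)}.

Answer: u(x, t) = - \sin{\left(x \right)}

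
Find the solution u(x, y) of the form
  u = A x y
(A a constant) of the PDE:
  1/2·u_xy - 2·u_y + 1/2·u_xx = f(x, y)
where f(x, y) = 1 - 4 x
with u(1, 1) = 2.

Substitute the ansatz u = A x y into the left-hand side.
Derivatives of the ansatz:
  u_xy = A
  u_y = A x
  u_xx = 0
Term by term:
  1/2·u_xy = \frac{A}{2}
  -2·u_y = - 2 A x
  1/2·u_xx = 0
So the left-hand side equals
  - 2 A x + \frac{A}{2}
This must equal f(x, y) = 1 - 4 x identically.
Matching coefficients of the independent functions:
  [constant term]:  \frac{A}{2} = 1
  [x]:  - 2 A = -4
Solving: A = 2.
Check against the point condition:
  u(1, 1) = 2  ⟹  A = 2  ✓
Hence u(x, y) = 2 x y.

Answer: u(x, y) = 2 x y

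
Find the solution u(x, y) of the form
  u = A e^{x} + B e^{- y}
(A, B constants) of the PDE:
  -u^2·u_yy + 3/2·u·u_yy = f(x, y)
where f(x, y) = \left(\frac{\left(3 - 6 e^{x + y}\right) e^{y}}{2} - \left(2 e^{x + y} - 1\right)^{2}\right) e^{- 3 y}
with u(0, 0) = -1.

Substitute the ansatz u = A e^{x} + B e^{- y} into the left-hand side.
Derivatives of the ansatz:
  u_yy = B e^{- y}
Term by term:
  -u^2·u_yy = - A^{2} B e^{2 x} e^{- y} - 2 A B^{2} e^{x} e^{- 2 y} - B^{3} e^{- 3 y}
  3/2·u·u_yy = \frac{3 A B e^{x} e^{- y}}{2} + \frac{3 B^{2} e^{- 2 y}}{2}
So the left-hand side equals
  - A^{2} B e^{2 x} e^{- y} - 2 A B^{2} e^{x} e^{- 2 y} + \frac{3 A B e^{x} e^{- y}}{2} - B^{3} e^{- 3 y} + \frac{3 B^{2} e^{- 2 y}}{2}
This must equal f(x, y) identically; expanded, f = - 4 e^{2 x} e^{- y} - 3 e^{x} e^{- y} + 4 e^{x} e^{- 2 y} + \frac{3 e^{- 2 y}}{2} - e^{- 3 y}.
Matching coefficients of the independent functions:
  [e^{x} e^{- 2 y}]:  - 2 A B^{2} = 4
  [e^{x} e^{- y}]:  \frac{3 A B}{2} = -3
  [e^{2 x} e^{- y}]:  - A^{2} B = -4
  [e^{- 3 y}]:  - B^{3} = -1
  [e^{- 2 y}]:  \frac{3 B^{2}}{2} = \frac{3}{2}
Solving: A = -2, B = 1.
Check against the point condition:
  u(0, 0) = -1  ⟹  A + B = -1  ✓
Hence u(x, y) = - 2 e^{x} + e^{- y}.

Answer: u(x, y) = - 2 e^{x} + e^{- y}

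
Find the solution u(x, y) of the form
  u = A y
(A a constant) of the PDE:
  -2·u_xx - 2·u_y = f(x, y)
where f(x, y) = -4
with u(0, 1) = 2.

Substitute the ansatz u = A y into the left-hand side.
Derivatives of the ansatz:
  u_xx = 0
  u_y = A
Term by term:
  -2·u_xx = 0
  -2·u_y = - 2 A
So the left-hand side equals
  - 2 A
This must equal f(x, y) = -4 identically.
Matching coefficients of the independent functions:
  [constant term]:  - 2 A = -4
Solving: A = 2.
Check against the point condition:
  u(0, 1) = 2  ⟹  A = 2  ✓
Hence u(x, y) = 2 y.

Answer: u(x, y) = 2 y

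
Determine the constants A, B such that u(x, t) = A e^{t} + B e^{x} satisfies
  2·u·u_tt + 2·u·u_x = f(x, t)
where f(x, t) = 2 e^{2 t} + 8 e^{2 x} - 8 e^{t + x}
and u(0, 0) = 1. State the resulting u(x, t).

Answer: u(x, t) = - e^{t} + 2 e^{x}

Derivation:
Substitute the ansatz u = A e^{t} + B e^{x} into the left-hand side.
Derivatives of the ansatz:
  u_tt = A e^{t}
  u_x = B e^{x}
Term by term:
  2·u·u_tt = 2 A^{2} e^{2 t} + 2 A B e^{t} e^{x}
  2·u·u_x = 2 A B e^{t} e^{x} + 2 B^{2} e^{2 x}
So the left-hand side equals
  2 A^{2} e^{2 t} + 4 A B e^{t} e^{x} + 2 B^{2} e^{2 x}
This must equal f(x, t) identically; expanded, f = 2 e^{2 t} - 8 e^{t} e^{x} + 8 e^{2 x}.
Matching coefficients of the independent functions:
  [e^{t} e^{x}]:  4 A B = -8
  [e^{2 t}]:  2 A^{2} = 2
  [e^{2 x}]:  2 B^{2} = 8
These equations allow (A, B) = (-1, 2) or (1, -2).
Impose the point condition(s):
  u(0, 0) = 1  ⟹  A + B = 1
Only A = -1, B = 2 satisfies everything.
Hence u(x, t) = - e^{t} + 2 e^{x}.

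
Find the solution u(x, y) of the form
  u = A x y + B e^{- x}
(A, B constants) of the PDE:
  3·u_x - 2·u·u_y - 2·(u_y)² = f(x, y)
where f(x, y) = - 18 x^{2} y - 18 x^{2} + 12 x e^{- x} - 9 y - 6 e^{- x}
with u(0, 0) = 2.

Substitute the ansatz u = A x y + B e^{- x} into the left-hand side.
Derivatives of the ansatz:
  u_x = A y - B e^{- x}
  u_y = A x
Term by term:
  3·u_x = 3 A y - 3 B e^{- x}
  -2·u·u_y = - 2 A^{2} x^{2} y - 2 A B x e^{- x}
  -2·(u_y)² = - 2 A^{2} x^{2}
So the left-hand side equals
  - 2 A^{2} x^{2} y - 2 A^{2} x^{2} - 2 A B x e^{- x} + 3 A y - 3 B e^{- x}
This must equal f(x, y) = - 18 x^{2} y - 18 x^{2} + 12 x e^{- x} - 9 y - 6 e^{- x} identically.
Matching coefficients of the independent functions:
  [x^{2}, x^{2} y]:  - 2 A^{2} = -18
  [y]:  3 A = -9
  [x e^{- x}]:  - 2 A B = 12
  [e^{- x}]:  - 3 B = -6
Solving: A = -3, B = 2.
Check against the point condition:
  u(0, 0) = 2  ⟹  B = 2  ✓
Hence u(x, y) = - 3 x y + 2 e^{- x}.

Answer: u(x, y) = - 3 x y + 2 e^{- x}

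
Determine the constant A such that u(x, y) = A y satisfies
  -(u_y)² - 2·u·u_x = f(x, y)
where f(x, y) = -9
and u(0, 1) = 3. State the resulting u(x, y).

Substitute the ansatz u = A y into the left-hand side.
Derivatives of the ansatz:
  u_y = A
  u_x = 0
Term by term:
  -(u_y)² = - A^{2}
  -2·u·u_x = 0
So the left-hand side equals
  - A^{2}
This must equal f(x, y) = -9 identically.
Matching coefficients of the independent functions:
  [constant term]:  - A^{2} = -9
These equations allow (A) = (-3) or (3).
Impose the point condition(s):
  u(0, 1) = 3  ⟹  A = 3
Only A = 3 satisfies everything.
Hence u(x, y) = 3 y.

Answer: u(x, y) = 3 y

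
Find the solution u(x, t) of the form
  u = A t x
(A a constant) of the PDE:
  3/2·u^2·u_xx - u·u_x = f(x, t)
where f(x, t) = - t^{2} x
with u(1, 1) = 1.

Answer: u(x, t) = t x

Derivation:
Substitute the ansatz u = A t x into the left-hand side.
Derivatives of the ansatz:
  u_xx = 0
  u_x = A t
Term by term:
  3/2·u^2·u_xx = 0
  -u·u_x = - A^{2} t^{2} x
So the left-hand side equals
  - A^{2} t^{2} x
This must equal f(x, t) = - t^{2} x identically.
Matching coefficients of the independent functions:
  [t^{2} x]:  - A^{2} = -1
These equations allow (A) = (-1) or (1).
Impose the point condition(s):
  u(1, 1) = 1  ⟹  A = 1
Only A = 1 satisfies everything.
Hence u(x, t) = t x.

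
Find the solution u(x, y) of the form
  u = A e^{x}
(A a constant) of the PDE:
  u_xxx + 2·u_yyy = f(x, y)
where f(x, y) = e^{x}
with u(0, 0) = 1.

Substitute the ansatz u = A e^{x} into the left-hand side.
Derivatives of the ansatz:
  u_xxx = A e^{x}
  u_yyy = 0
Term by term:
  u_xxx = A e^{x}
  2·u_yyy = 0
So the left-hand side equals
  A e^{x}
This must equal f(x, y) = e^{x} identically.
Matching coefficients of the independent functions:
  [e^{x}]:  A = 1
Solving: A = 1.
Check against the point condition:
  u(0, 0) = 1  ⟹  A = 1  ✓
Hence u(x, y) = e^{x}.

Answer: u(x, y) = e^{x}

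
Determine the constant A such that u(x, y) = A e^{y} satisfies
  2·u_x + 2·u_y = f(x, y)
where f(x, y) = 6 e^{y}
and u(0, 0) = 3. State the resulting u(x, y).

Answer: u(x, y) = 3 e^{y}

Derivation:
Substitute the ansatz u = A e^{y} into the left-hand side.
Derivatives of the ansatz:
  u_x = 0
  u_y = A e^{y}
Term by term:
  2·u_x = 0
  2·u_y = 2 A e^{y}
So the left-hand side equals
  2 A e^{y}
This must equal f(x, y) = 6 e^{y} identically.
Matching coefficients of the independent functions:
  [e^{y}]:  2 A = 6
Solving: A = 3.
Check against the point condition:
  u(0, 0) = 3  ⟹  A = 3  ✓
Hence u(x, y) = 3 e^{y}.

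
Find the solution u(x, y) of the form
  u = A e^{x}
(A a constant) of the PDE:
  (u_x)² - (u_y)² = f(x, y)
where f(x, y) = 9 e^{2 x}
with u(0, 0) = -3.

Substitute the ansatz u = A e^{x} into the left-hand side.
Derivatives of the ansatz:
  u_x = A e^{x}
  u_y = 0
Term by term:
  (u_x)² = A^{2} e^{2 x}
  -(u_y)² = 0
So the left-hand side equals
  A^{2} e^{2 x}
This must equal f(x, y) = 9 e^{2 x} identically.
Matching coefficients of the independent functions:
  [e^{2 x}]:  A^{2} = 9
These equations allow (A) = (-3) or (3).
Impose the point condition(s):
  u(0, 0) = -3  ⟹  A = -3
Only A = -3 satisfies everything.
Hence u(x, y) = - 3 e^{x}.

Answer: u(x, y) = - 3 e^{x}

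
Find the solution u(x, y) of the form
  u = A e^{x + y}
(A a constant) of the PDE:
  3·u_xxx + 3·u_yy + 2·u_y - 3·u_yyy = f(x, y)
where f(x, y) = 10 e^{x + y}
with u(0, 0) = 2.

Substitute the ansatz u = A e^{x + y} into the left-hand side.
Derivatives of the ansatz:
  u_xxx = A e^{x} e^{y}
  u_yy = A e^{x} e^{y}
  u_y = A e^{x} e^{y}
  u_yyy = A e^{x} e^{y}
Term by term:
  3·u_xxx = 3 A e^{x} e^{y}
  3·u_yy = 3 A e^{x} e^{y}
  2·u_y = 2 A e^{x} e^{y}
  -3·u_yyy = - 3 A e^{x} e^{y}
So the left-hand side equals
  5 A e^{x} e^{y}
This must equal f(x, y) identically; expanded, f = 10 e^{x} e^{y}.
Matching coefficients of the independent functions:
  [e^{x} e^{y}]:  5 A = 10
Solving: A = 2.
Check against the point condition:
  u(0, 0) = 2  ⟹  A = 2  ✓
Hence u(x, y) = 2 e^{x + y}.

Answer: u(x, y) = 2 e^{x + y}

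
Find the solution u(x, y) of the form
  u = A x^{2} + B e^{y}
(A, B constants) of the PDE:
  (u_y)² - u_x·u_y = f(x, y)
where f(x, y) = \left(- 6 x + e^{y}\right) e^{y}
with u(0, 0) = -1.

Substitute the ansatz u = A x^{2} + B e^{y} into the left-hand side.
Derivatives of the ansatz:
  u_y = B e^{y}
  u_x = 2 A x
Term by term:
  (u_y)² = B^{2} e^{2 y}
  -u_x·u_y = - 2 A B x e^{y}
So the left-hand side equals
  - 2 A B x e^{y} + B^{2} e^{2 y}
This must equal f(x, y) = \left(- 6 x + e^{y}\right) e^{y} identically.
Matching coefficients of the independent functions:
  [x e^{y}]:  - 2 A B = -6
  [e^{2 y}]:  B^{2} = 1
These equations allow (A, B) = (-3, -1) or (3, 1).
Impose the point condition(s):
  u(0, 0) = -1  ⟹  B = -1
Only A = -3, B = -1 satisfies everything.
Hence u(x, y) = - 3 x^{2} - e^{y}.

Answer: u(x, y) = - 3 x^{2} - e^{y}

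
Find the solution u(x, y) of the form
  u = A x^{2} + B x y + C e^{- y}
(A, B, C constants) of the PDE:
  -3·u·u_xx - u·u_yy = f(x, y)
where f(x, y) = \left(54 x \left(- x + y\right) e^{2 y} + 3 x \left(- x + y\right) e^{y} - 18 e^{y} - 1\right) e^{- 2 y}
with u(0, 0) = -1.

Substitute the ansatz u = A x^{2} + B x y + C e^{- y} into the left-hand side.
Derivatives of the ansatz:
  u_xx = 2 A
  u_yy = C e^{- y}
Term by term:
  -3·u·u_xx = - 6 A^{2} x^{2} - 6 A B x y - 6 A C e^{- y}
  -u·u_yy = - A C x^{2} e^{- y} - B C x y e^{- y} - C^{2} e^{- 2 y}
So the left-hand side equals
  - 6 A^{2} x^{2} - 6 A B x y - A C x^{2} e^{- y} - 6 A C e^{- y} - B C x y e^{- y} - C^{2} e^{- 2 y}
This must equal f(x, y) identically; expanded, f = - 54 x^{2} - 3 x^{2} e^{- y} + 54 x y + 3 x y e^{- y} - 18 e^{- y} - e^{- 2 y}.
Matching coefficients of the independent functions:
  [x^{2}]:  - 6 A^{2} = -54
  [x y]:  - 6 A B = 54
  [x^{2} e^{- y}]:  - A C = -3
  [x y e^{- y}]:  - B C = 3
  [e^{- 2 y}]:  - C^{2} = -1
  [e^{- y}]:  - 6 A C = -18
These equations allow (A, B, C) = (-3, 3, -1) or (3, -3, 1).
Impose the point condition(s):
  u(0, 0) = -1  ⟹  C = -1
Only A = -3, B = 3, C = -1 satisfies everything.
Hence u(x, y) = - 3 x^{2} + 3 x y - e^{- y}.

Answer: u(x, y) = - 3 x^{2} + 3 x y - e^{- y}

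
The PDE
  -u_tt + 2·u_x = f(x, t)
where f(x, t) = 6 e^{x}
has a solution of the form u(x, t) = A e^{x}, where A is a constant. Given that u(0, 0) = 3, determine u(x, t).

Substitute the ansatz u = A e^{x} into the left-hand side.
Derivatives of the ansatz:
  u_tt = 0
  u_x = A e^{x}
Term by term:
  -u_tt = 0
  2·u_x = 2 A e^{x}
So the left-hand side equals
  2 A e^{x}
This must equal f(x, t) = 6 e^{x} identically.
Matching coefficients of the independent functions:
  [e^{x}]:  2 A = 6
Solving: A = 3.
Check against the point condition:
  u(0, 0) = 3  ⟹  A = 3  ✓
Hence u(x, t) = 3 e^{x}.

Answer: u(x, t) = 3 e^{x}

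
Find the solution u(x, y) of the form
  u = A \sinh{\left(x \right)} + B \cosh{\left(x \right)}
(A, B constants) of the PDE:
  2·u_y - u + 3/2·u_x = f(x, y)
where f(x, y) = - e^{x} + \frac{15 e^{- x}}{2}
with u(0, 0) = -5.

Substitute the ansatz u = A \sinh{\left(x \right)} + B \cosh{\left(x \right)} into the left-hand side.
Derivatives of the ansatz:
  u_y = 0
  u_x = A \cosh{\left(x \right)} + B \sinh{\left(x \right)}
Term by term:
  2·u_y = 0
  -u = - A \sinh{\left(x \right)} - B \cosh{\left(x \right)}
  3/2·u_x = \frac{3 A \cosh{\left(x \right)}}{2} + \frac{3 B \sinh{\left(x \right)}}{2}
So the left-hand side equals
  - A \sinh{\left(x \right)} + \frac{3 A \cosh{\left(x \right)}}{2} + \frac{3 B \sinh{\left(x \right)}}{2} - B \cosh{\left(x \right)}
This must equal f(x, y) identically; expanded, f = - \frac{17 \sinh{\left(x \right)}}{2} + \frac{13 \cosh{\left(x \right)}}{2}.
Matching coefficients of the independent functions:
  [\sinh{\left(x \right)}]:  - A + \frac{3 B}{2} = - \frac{17}{2}
  [\cosh{\left(x \right)}]:  \frac{3 A}{2} - B = \frac{13}{2}
Solving: A = 1, B = -5.
Check against the point condition:
  u(0, 0) = -5  ⟹  B = -5  ✓
Hence u(x, y) = \sinh{\left(x \right)} - 5 \cosh{\left(x \right)}.

Answer: u(x, y) = \sinh{\left(x \right)} - 5 \cosh{\left(x \right)}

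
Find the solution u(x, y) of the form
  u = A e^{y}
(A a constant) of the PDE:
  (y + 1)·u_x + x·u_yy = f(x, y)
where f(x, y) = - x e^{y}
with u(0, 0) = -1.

Substitute the ansatz u = A e^{y} into the left-hand side.
Derivatives of the ansatz:
  u_x = 0
  u_yy = A e^{y}
Term by term:
  (y + 1)·u_x = 0
  x·u_yy = A x e^{y}
So the left-hand side equals
  A x e^{y}
This must equal f(x, y) = - x e^{y} identically.
Matching coefficients of the independent functions:
  [x e^{y}]:  A = -1
Solving: A = -1.
Check against the point condition:
  u(0, 0) = -1  ⟹  A = -1  ✓
Hence u(x, y) = - e^{y}.

Answer: u(x, y) = - e^{y}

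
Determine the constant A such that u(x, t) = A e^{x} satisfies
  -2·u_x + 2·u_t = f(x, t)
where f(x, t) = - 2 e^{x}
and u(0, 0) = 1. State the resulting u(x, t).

Substitute the ansatz u = A e^{x} into the left-hand side.
Derivatives of the ansatz:
  u_x = A e^{x}
  u_t = 0
Term by term:
  -2·u_x = - 2 A e^{x}
  2·u_t = 0
So the left-hand side equals
  - 2 A e^{x}
This must equal f(x, t) = - 2 e^{x} identically.
Matching coefficients of the independent functions:
  [e^{x}]:  - 2 A = -2
Solving: A = 1.
Check against the point condition:
  u(0, 0) = 1  ⟹  A = 1  ✓
Hence u(x, t) = e^{x}.

Answer: u(x, t) = e^{x}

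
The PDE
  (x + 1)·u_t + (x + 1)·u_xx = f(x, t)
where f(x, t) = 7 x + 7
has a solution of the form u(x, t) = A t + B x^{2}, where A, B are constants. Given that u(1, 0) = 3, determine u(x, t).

Substitute the ansatz u = A t + B x^{2} into the left-hand side.
Derivatives of the ansatz:
  u_t = A
  u_xx = 2 B
Term by term:
  (x + 1)·u_t = A x + A
  (x + 1)·u_xx = 2 B x + 2 B
So the left-hand side equals
  A x + A + 2 B x + 2 B
This must equal f(x, t) = 7 x + 7 identically.
Matching coefficients of the independent functions:
  [constant term, x]:  A + 2 B = 7
These equations do not fix every constant; impose the point condition(s):
  u(1, 0) = 3  ⟹  B = 3
Solving the combined system: A = 1, B = 3.
Hence u(x, t) = t + 3 x^{2}.

Answer: u(x, t) = t + 3 x^{2}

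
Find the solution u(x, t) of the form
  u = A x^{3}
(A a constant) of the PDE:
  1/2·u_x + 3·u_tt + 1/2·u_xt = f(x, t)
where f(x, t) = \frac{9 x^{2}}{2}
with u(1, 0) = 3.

Substitute the ansatz u = A x^{3} into the left-hand side.
Derivatives of the ansatz:
  u_x = 3 A x^{2}
  u_tt = 0
  u_xt = 0
Term by term:
  1/2·u_x = \frac{3 A x^{2}}{2}
  3·u_tt = 0
  1/2·u_xt = 0
So the left-hand side equals
  \frac{3 A x^{2}}{2}
This must equal f(x, t) = \frac{9 x^{2}}{2} identically.
Matching coefficients of the independent functions:
  [x^{2}]:  \frac{3 A}{2} = \frac{9}{2}
Solving: A = 3.
Check against the point condition:
  u(1, 0) = 3  ⟹  A = 3  ✓
Hence u(x, t) = 3 x^{3}.

Answer: u(x, t) = 3 x^{3}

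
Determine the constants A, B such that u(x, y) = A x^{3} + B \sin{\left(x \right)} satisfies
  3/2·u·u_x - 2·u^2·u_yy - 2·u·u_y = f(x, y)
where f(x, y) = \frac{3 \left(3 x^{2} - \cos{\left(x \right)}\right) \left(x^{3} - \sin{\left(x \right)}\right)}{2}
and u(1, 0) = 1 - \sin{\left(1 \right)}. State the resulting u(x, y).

Answer: u(x, y) = x^{3} - \sin{\left(x \right)}

Derivation:
Substitute the ansatz u = A x^{3} + B \sin{\left(x \right)} into the left-hand side.
Derivatives of the ansatz:
  u_x = 3 A x^{2} + B \cos{\left(x \right)}
  u_yy = 0
  u_y = 0
Term by term:
  3/2·u·u_x = \frac{9 A^{2} x^{5}}{2} + \frac{3 A B x^{3} \cos{\left(x \right)}}{2} + \frac{9 A B x^{2} \sin{\left(x \right)}}{2} + \frac{3 B^{2} \sin{\left(x \right)} \cos{\left(x \right)}}{2}
  -2·u^2·u_yy = 0
  -2·u·u_y = 0
So the left-hand side equals
  \frac{9 A^{2} x^{5}}{2} + \frac{3 A B x^{3} \cos{\left(x \right)}}{2} + \frac{9 A B x^{2} \sin{\left(x \right)}}{2} + \frac{3 B^{2} \sin{\left(x \right)} \cos{\left(x \right)}}{2}
This must equal f(x, y) identically; expanded, f = \frac{9 x^{5}}{2} - \frac{3 x^{3} \cos{\left(x \right)}}{2} - \frac{9 x^{2} \sin{\left(x \right)}}{2} + \frac{3 \sin{\left(x \right)} \cos{\left(x \right)}}{2}.
Matching coefficients of the independent functions:
  [x^{5}]:  \frac{9 A^{2}}{2} = \frac{9}{2}
  [x^{2} \sin{\left(x \right)}]:  \frac{9 A B}{2} = - \frac{9}{2}
  [x^{3} \cos{\left(x \right)}]:  \frac{3 A B}{2} = - \frac{3}{2}
  [\sin{\left(x \right)} \cos{\left(x \right)}]:  \frac{3 B^{2}}{2} = \frac{3}{2}
These equations allow (A, B) = (-1, 1) or (1, -1).
Impose the point condition(s):
  u(1, 0) = 1 - \sin{\left(1 \right)}  ⟹  A + B \sin{\left(1 \right)} = 1 - \sin{\left(1 \right)}
Only A = 1, B = -1 satisfies everything.
Hence u(x, y) = x^{3} - \sin{\left(x \right)}.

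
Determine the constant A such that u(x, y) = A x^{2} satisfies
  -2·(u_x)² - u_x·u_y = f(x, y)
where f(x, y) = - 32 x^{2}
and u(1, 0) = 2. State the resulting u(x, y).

Substitute the ansatz u = A x^{2} into the left-hand side.
Derivatives of the ansatz:
  u_x = 2 A x
  u_y = 0
Term by term:
  -2·(u_x)² = - 8 A^{2} x^{2}
  -u_x·u_y = 0
So the left-hand side equals
  - 8 A^{2} x^{2}
This must equal f(x, y) = - 32 x^{2} identically.
Matching coefficients of the independent functions:
  [x^{2}]:  - 8 A^{2} = -32
These equations allow (A) = (-2) or (2).
Impose the point condition(s):
  u(1, 0) = 2  ⟹  A = 2
Only A = 2 satisfies everything.
Hence u(x, y) = 2 x^{2}.

Answer: u(x, y) = 2 x^{2}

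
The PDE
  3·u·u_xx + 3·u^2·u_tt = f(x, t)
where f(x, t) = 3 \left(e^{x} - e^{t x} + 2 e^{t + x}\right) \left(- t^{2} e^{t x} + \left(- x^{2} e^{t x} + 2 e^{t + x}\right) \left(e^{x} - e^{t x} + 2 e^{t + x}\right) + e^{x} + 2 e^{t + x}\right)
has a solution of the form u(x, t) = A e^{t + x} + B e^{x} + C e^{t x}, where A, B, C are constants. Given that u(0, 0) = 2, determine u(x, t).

Answer: u(x, t) = e^{x} - e^{t x} + 2 e^{t + x}

Derivation:
Substitute the ansatz u = A e^{t + x} + B e^{x} + C e^{t x} into the left-hand side.
Derivatives of the ansatz:
  u_xx = A e^{t} e^{x} + B e^{x} + C t^{2} e^{t x}
  u_tt = A e^{t} e^{x} + C x^{2} e^{t x}
Term by term:
  3·u·u_xx = 3 A^{2} e^{2 t} e^{2 x} + 6 A B e^{t} e^{2 x} + 3 A C t^{2} e^{t} e^{x} e^{t x} + 3 A C e^{t} e^{x} e^{t x} + 3 B^{2} e^{2 x} + 3 B C t^{2} e^{x} e^{t x} + 3 B C e^{x} e^{t x} + 3 C^{2} t^{2} e^{2 t x}
  3·u^2·u_tt = 3 A^{3} e^{3 t} e^{3 x} + 6 A^{2} B e^{2 t} e^{3 x} + 3 A^{2} C x^{2} e^{2 t} e^{2 x} e^{t x} + 6 A^{2} C e^{2 t} e^{2 x} e^{t x} + 3 A B^{2} e^{t} e^{3 x} + 6 A B C x^{2} e^{t} e^{2 x} e^{t x} + 6 A B C e^{t} e^{2 x} e^{t x} + 6 A C^{2} x^{2} e^{t} e^{x} e^{2 t x} + 3 A C^{2} e^{t} e^{x} e^{2 t x} + 3 B^{2} C x^{2} e^{2 x} e^{t x} + 6 B C^{2} x^{2} e^{x} e^{2 t x} + 3 C^{3} x^{2} e^{3 t x}
So the left-hand side equals
  3 A^{3} e^{3 t} e^{3 x} + 6 A^{2} B e^{2 t} e^{3 x} + 3 A^{2} C x^{2} e^{2 t} e^{2 x} e^{t x} + 6 A^{2} C e^{2 t} e^{2 x} e^{t x} + 3 A^{2} e^{2 t} e^{2 x} + 3 A B^{2} e^{t} e^{3 x} + 6 A B C x^{2} e^{t} e^{2 x} e^{t x} + 6 A B C e^{t} e^{2 x} e^{t x} + 6 A B e^{t} e^{2 x} + 6 A C^{2} x^{2} e^{t} e^{x} e^{2 t x} + 3 A C^{2} e^{t} e^{x} e^{2 t x} + 3 A C t^{2} e^{t} e^{x} e^{t x} + 3 A C e^{t} e^{x} e^{t x} + 3 B^{2} C x^{2} e^{2 x} e^{t x} + 3 B^{2} e^{2 x} + 6 B C^{2} x^{2} e^{x} e^{2 t x} + 3 B C t^{2} e^{x} e^{t x} + 3 B C e^{x} e^{t x} + 3 C^{3} x^{2} e^{3 t x} + 3 C^{2} t^{2} e^{2 t x}
This must equal f(x, t) identically; expanded, f = - 6 t^{2} e^{t} e^{x} e^{t x} - 3 t^{2} e^{x} e^{t x} + 3 t^{2} e^{2 t x} - 12 x^{2} e^{2 t} e^{2 x} e^{t x} - 12 x^{2} e^{t} e^{2 x} e^{t x} + 12 x^{2} e^{t} e^{x} e^{2 t x} - 3 x^{2} e^{2 x} e^{t x} + 6 x^{2} e^{x} e^{2 t x} - 3 x^{2} e^{3 t x} + 24 e^{3 t} e^{3 x} + 24 e^{2 t} e^{3 x} - 24 e^{2 t} e^{2 x} e^{t x} + 12 e^{2 t} e^{2 x} + 6 e^{t} e^{3 x} - 12 e^{t} e^{2 x} e^{t x} + 12 e^{t} e^{2 x} + 6 e^{t} e^{x} e^{2 t x} - 6 e^{t} e^{x} e^{t x} + 3 e^{2 x} - 3 e^{x} e^{t x}.
Matching coefficients of the independent functions:
(each divided by its leading coefficient; functions giving the same equation are listed together)
  [t^{2} e^{2 t x}]:  C^{2} - 1 = 0
  [x^{2} e^{3 t x}]:  C^{3} + 1 = 0
  [e^{t} e^{2 x}]:  A B - 2 = 0
  [e^{t} e^{3 x}]:  A B^{2} - 2 = 0
  [e^{2 t} e^{2 x}]:  A^{2} - 4 = 0
  [e^{2 t} e^{3 x}]:  A^{2} B - 4 = 0
  [e^{3 t} e^{3 x}]:  A^{3} - 8 = 0
  [e^{x} e^{t x}, t^{2} e^{x} e^{t x}]:  B C + 1 = 0
  [x^{2} e^{x} e^{2 t x}]:  B C^{2} - 1 = 0
  [x^{2} e^{2 x} e^{t x}]:  B^{2} C + 1 = 0
  [e^{t} e^{x} e^{t x}, t^{2} e^{t} e^{x} e^{t x}]:  A C + 2 = 0
  [e^{t} e^{x} e^{2 t x}, x^{2} e^{t} e^{x} e^{2 t x}]:  A C^{2} - 2 = 0
  [e^{t} e^{2 x} e^{t x}, x^{2} e^{t} e^{2 x} e^{t x}]:  A B C + 2 = 0
  [e^{2 t} e^{2 x} e^{t x}, x^{2} e^{2 t} e^{2 x} e^{t x}]:  A^{2} C + 4 = 0
  [e^{2 x}]:  B^{2} - 1 = 0
Solving: A = 2, B = 1, C = -1.
Check against the point condition:
  u(0, 0) = 2  ⟹  A + B + C = 2  ✓
Hence u(x, t) = e^{x} - e^{t x} + 2 e^{t + x}.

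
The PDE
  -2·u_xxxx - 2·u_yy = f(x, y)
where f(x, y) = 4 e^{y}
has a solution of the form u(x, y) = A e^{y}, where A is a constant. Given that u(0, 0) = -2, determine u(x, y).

Substitute the ansatz u = A e^{y} into the left-hand side.
Derivatives of the ansatz:
  u_xxxx = 0
  u_yy = A e^{y}
Term by term:
  -2·u_xxxx = 0
  -2·u_yy = - 2 A e^{y}
So the left-hand side equals
  - 2 A e^{y}
This must equal f(x, y) = 4 e^{y} identically.
Matching coefficients of the independent functions:
  [e^{y}]:  - 2 A = 4
Solving: A = -2.
Check against the point condition:
  u(0, 0) = -2  ⟹  A = -2  ✓
Hence u(x, y) = - 2 e^{y}.

Answer: u(x, y) = - 2 e^{y}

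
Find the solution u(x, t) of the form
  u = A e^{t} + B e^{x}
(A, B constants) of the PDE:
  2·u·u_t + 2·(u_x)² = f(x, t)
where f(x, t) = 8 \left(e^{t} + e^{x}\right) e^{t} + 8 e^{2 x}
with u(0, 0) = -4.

Substitute the ansatz u = A e^{t} + B e^{x} into the left-hand side.
Derivatives of the ansatz:
  u_t = A e^{t}
  u_x = B e^{x}
Term by term:
  2·u·u_t = 2 A^{2} e^{2 t} + 2 A B e^{t} e^{x}
  2·(u_x)² = 2 B^{2} e^{2 x}
So the left-hand side equals
  2 A^{2} e^{2 t} + 2 A B e^{t} e^{x} + 2 B^{2} e^{2 x}
This must equal f(x, t) identically; expanded, f = 8 e^{2 t} + 8 e^{t} e^{x} + 8 e^{2 x}.
Matching coefficients of the independent functions:
  [e^{t} e^{x}]:  2 A B = 8
  [e^{2 t}]:  2 A^{2} = 8
  [e^{2 x}]:  2 B^{2} = 8
These equations allow (A, B) = (-2, -2) or (2, 2).
Impose the point condition(s):
  u(0, 0) = -4  ⟹  A + B = -4
Only A = -2, B = -2 satisfies everything.
Hence u(x, t) = - 2 e^{t} - 2 e^{x}.

Answer: u(x, t) = - 2 e^{t} - 2 e^{x}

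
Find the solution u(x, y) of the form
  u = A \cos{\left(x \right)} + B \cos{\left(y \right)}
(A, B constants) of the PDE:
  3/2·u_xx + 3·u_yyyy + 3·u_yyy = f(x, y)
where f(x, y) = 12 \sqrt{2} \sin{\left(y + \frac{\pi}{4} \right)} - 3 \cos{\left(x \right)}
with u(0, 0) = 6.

Answer: u(x, y) = 2 \cos{\left(x \right)} + 4 \cos{\left(y \right)}

Derivation:
Substitute the ansatz u = A \cos{\left(x \right)} + B \cos{\left(y \right)} into the left-hand side.
Derivatives of the ansatz:
  u_xx = - A \cos{\left(x \right)}
  u_yyyy = B \cos{\left(y \right)}
  u_yyy = B \sin{\left(y \right)}
Term by term:
  3/2·u_xx = - \frac{3 A \cos{\left(x \right)}}{2}
  3·u_yyyy = 3 B \cos{\left(y \right)}
  3·u_yyy = 3 B \sin{\left(y \right)}
So the left-hand side equals
  - \frac{3 A \cos{\left(x \right)}}{2} + 3 B \sin{\left(y \right)} + 3 B \cos{\left(y \right)}
This must equal f(x, y) identically; expanded, f = 12 \sin{\left(y \right)} - 3 \cos{\left(x \right)} + 12 \cos{\left(y \right)}.
Matching coefficients of the independent functions:
  [\sin{\left(y \right)}, \cos{\left(y \right)}]:  3 B = 12
  [\cos{\left(x \right)}]:  - \frac{3 A}{2} = -3
Solving: A = 2, B = 4.
Check against the point condition:
  u(0, 0) = 6  ⟹  A + B = 6  ✓
Hence u(x, y) = 2 \cos{\left(x \right)} + 4 \cos{\left(y \right)}.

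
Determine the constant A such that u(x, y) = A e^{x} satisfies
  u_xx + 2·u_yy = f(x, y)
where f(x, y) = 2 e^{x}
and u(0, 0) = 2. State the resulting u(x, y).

Substitute the ansatz u = A e^{x} into the left-hand side.
Derivatives of the ansatz:
  u_xx = A e^{x}
  u_yy = 0
Term by term:
  u_xx = A e^{x}
  2·u_yy = 0
So the left-hand side equals
  A e^{x}
This must equal f(x, y) = 2 e^{x} identically.
Matching coefficients of the independent functions:
  [e^{x}]:  A = 2
Solving: A = 2.
Check against the point condition:
  u(0, 0) = 2  ⟹  A = 2  ✓
Hence u(x, y) = 2 e^{x}.

Answer: u(x, y) = 2 e^{x}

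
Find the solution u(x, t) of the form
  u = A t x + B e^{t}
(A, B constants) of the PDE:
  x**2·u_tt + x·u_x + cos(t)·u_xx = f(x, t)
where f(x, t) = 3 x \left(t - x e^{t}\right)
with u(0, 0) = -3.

Substitute the ansatz u = A t x + B e^{t} into the left-hand side.
Derivatives of the ansatz:
  u_tt = B e^{t}
  u_x = A t
  u_xx = 0
Term by term:
  x**2·u_tt = B x^{2} e^{t}
  x·u_x = A t x
  cos(t)·u_xx = 0
So the left-hand side equals
  A t x + B x^{2} e^{t}
This must equal f(x, t) identically; expanded, f = 3 t x - 3 x^{2} e^{t}.
Matching coefficients of the independent functions:
  [t x]:  A = 3
  [x^{2} e^{t}]:  B = -3
Solving: A = 3, B = -3.
Check against the point condition:
  u(0, 0) = -3  ⟹  B = -3  ✓
Hence u(x, t) = 3 t x - 3 e^{t}.

Answer: u(x, t) = 3 t x - 3 e^{t}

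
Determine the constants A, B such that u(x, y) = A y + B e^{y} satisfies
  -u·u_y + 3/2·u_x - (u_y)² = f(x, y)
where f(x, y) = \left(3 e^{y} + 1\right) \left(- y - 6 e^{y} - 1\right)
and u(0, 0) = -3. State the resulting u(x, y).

Substitute the ansatz u = A y + B e^{y} into the left-hand side.
Derivatives of the ansatz:
  u_y = A + B e^{y}
  u_x = 0
Term by term:
  -u·u_y = - A^{2} y - A B y e^{y} - A B e^{y} - B^{2} e^{2 y}
  3/2·u_x = 0
  -(u_y)² = - A^{2} - 2 A B e^{y} - B^{2} e^{2 y}
So the left-hand side equals
  - A^{2} y - A^{2} - A B y e^{y} - 3 A B e^{y} - 2 B^{2} e^{2 y}
This must equal f(x, y) identically; expanded, f = - 3 y e^{y} - y - 18 e^{2 y} - 9 e^{y} - 1.
Matching coefficients of the independent functions:
  [constant term, y]:  - A^{2} = -1
  [y e^{y}]:  - A B = -3
  [e^{y}]:  - 3 A B = -9
  [e^{2 y}]:  - 2 B^{2} = -18
These equations allow (A, B) = (-1, -3) or (1, 3).
Impose the point condition(s):
  u(0, 0) = -3  ⟹  B = -3
Only A = -1, B = -3 satisfies everything.
Hence u(x, y) = - y - 3 e^{y}.

Answer: u(x, y) = - y - 3 e^{y}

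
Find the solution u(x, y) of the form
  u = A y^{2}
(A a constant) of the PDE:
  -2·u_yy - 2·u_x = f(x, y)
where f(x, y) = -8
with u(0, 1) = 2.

Substitute the ansatz u = A y^{2} into the left-hand side.
Derivatives of the ansatz:
  u_yy = 2 A
  u_x = 0
Term by term:
  -2·u_yy = - 4 A
  -2·u_x = 0
So the left-hand side equals
  - 4 A
This must equal f(x, y) = -8 identically.
Matching coefficients of the independent functions:
  [constant term]:  - 4 A = -8
Solving: A = 2.
Check against the point condition:
  u(0, 1) = 2  ⟹  A = 2  ✓
Hence u(x, y) = 2 y^{2}.

Answer: u(x, y) = 2 y^{2}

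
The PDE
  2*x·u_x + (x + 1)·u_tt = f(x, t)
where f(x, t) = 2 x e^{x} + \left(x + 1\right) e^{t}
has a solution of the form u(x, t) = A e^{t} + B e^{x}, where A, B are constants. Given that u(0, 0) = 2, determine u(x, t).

Substitute the ansatz u = A e^{t} + B e^{x} into the left-hand side.
Derivatives of the ansatz:
  u_x = B e^{x}
  u_tt = A e^{t}
Term by term:
  2*x·u_x = 2 B x e^{x}
  (x + 1)·u_tt = A x e^{t} + A e^{t}
So the left-hand side equals
  A x e^{t} + A e^{t} + 2 B x e^{x}
This must equal f(x, t) identically; expanded, f = x e^{t} + 2 x e^{x} + e^{t}.
Matching coefficients of the independent functions:
  [x e^{t}, e^{t}]:  A = 1
  [x e^{x}]:  2 B = 2
Solving: A = 1, B = 1.
Check against the point condition:
  u(0, 0) = 2  ⟹  A + B = 2  ✓
Hence u(x, t) = e^{t} + e^{x}.

Answer: u(x, t) = e^{t} + e^{x}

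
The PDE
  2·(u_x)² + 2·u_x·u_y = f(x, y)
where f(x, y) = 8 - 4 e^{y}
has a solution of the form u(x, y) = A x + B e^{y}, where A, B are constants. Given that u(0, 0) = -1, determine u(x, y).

Substitute the ansatz u = A x + B e^{y} into the left-hand side.
Derivatives of the ansatz:
  u_x = A
  u_y = B e^{y}
Term by term:
  2·(u_x)² = 2 A^{2}
  2·u_x·u_y = 2 A B e^{y}
So the left-hand side equals
  2 A^{2} + 2 A B e^{y}
This must equal f(x, y) = 8 - 4 e^{y} identically.
Matching coefficients of the independent functions:
  [constant term]:  2 A^{2} = 8
  [e^{y}]:  2 A B = -4
These equations allow (A, B) = (-2, 1) or (2, -1).
Impose the point condition(s):
  u(0, 0) = -1  ⟹  B = -1
Only A = 2, B = -1 satisfies everything.
Hence u(x, y) = 2 x - e^{y}.

Answer: u(x, y) = 2 x - e^{y}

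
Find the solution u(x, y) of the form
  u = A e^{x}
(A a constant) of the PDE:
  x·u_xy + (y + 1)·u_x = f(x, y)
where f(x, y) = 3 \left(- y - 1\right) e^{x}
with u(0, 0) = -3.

Substitute the ansatz u = A e^{x} into the left-hand side.
Derivatives of the ansatz:
  u_xy = 0
  u_x = A e^{x}
Term by term:
  x·u_xy = 0
  (y + 1)·u_x = A y e^{x} + A e^{x}
So the left-hand side equals
  A y e^{x} + A e^{x}
This must equal f(x, y) identically; expanded, f = - 3 y e^{x} - 3 e^{x}.
Matching coefficients of the independent functions:
  [y e^{x}, e^{x}]:  A = -3
Solving: A = -3.
Check against the point condition:
  u(0, 0) = -3  ⟹  A = -3  ✓
Hence u(x, y) = - 3 e^{x}.

Answer: u(x, y) = - 3 e^{x}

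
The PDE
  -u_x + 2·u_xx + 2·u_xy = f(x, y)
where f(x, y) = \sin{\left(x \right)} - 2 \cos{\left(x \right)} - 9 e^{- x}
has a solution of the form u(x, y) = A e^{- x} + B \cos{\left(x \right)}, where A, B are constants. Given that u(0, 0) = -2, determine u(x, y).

Substitute the ansatz u = A e^{- x} + B \cos{\left(x \right)} into the left-hand side.
Derivatives of the ansatz:
  u_x = - A e^{- x} - B \sin{\left(x \right)}
  u_xx = A e^{- x} - B \cos{\left(x \right)}
  u_xy = 0
Term by term:
  -u_x = A e^{- x} + B \sin{\left(x \right)}
  2·u_xx = 2 A e^{- x} - 2 B \cos{\left(x \right)}
  2·u_xy = 0
So the left-hand side equals
  3 A e^{- x} + B \sin{\left(x \right)} - 2 B \cos{\left(x \right)}
This must equal f(x, y) = \sin{\left(x \right)} - 2 \cos{\left(x \right)} - 9 e^{- x} identically.
Matching coefficients of the independent functions:
  [e^{- x}]:  3 A = -9
  [\sin{\left(x \right)}]:  B = 1
  [\cos{\left(x \right)}]:  - 2 B = -2
Solving: A = -3, B = 1.
Check against the point condition:
  u(0, 0) = -2  ⟹  A + B = -2  ✓
Hence u(x, y) = \cos{\left(x \right)} - 3 e^{- x}.

Answer: u(x, y) = \cos{\left(x \right)} - 3 e^{- x}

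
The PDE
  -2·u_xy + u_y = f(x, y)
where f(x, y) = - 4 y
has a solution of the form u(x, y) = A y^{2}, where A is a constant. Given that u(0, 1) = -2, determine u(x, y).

Substitute the ansatz u = A y^{2} into the left-hand side.
Derivatives of the ansatz:
  u_xy = 0
  u_y = 2 A y
Term by term:
  -2·u_xy = 0
  u_y = 2 A y
So the left-hand side equals
  2 A y
This must equal f(x, y) = - 4 y identically.
Matching coefficients of the independent functions:
  [y]:  2 A = -4
Solving: A = -2.
Check against the point condition:
  u(0, 1) = -2  ⟹  A = -2  ✓
Hence u(x, y) = - 2 y^{2}.

Answer: u(x, y) = - 2 y^{2}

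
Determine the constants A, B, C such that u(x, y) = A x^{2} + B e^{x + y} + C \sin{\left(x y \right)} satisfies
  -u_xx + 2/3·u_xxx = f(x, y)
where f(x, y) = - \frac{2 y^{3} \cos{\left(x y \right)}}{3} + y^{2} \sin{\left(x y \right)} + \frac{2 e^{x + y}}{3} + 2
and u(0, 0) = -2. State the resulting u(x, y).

Substitute the ansatz u = A x^{2} + B e^{x + y} + C \sin{\left(x y \right)} into the left-hand side.
Derivatives of the ansatz:
  u_xx = 2 A + B e^{x} e^{y} - C y^{2} \sin{\left(x y \right)}
  u_xxx = B e^{x} e^{y} - C y^{3} \cos{\left(x y \right)}
Term by term:
  -u_xx = - 2 A - B e^{x} e^{y} + C y^{2} \sin{\left(x y \right)}
  2/3·u_xxx = \frac{2 B e^{x} e^{y}}{3} - \frac{2 C y^{3} \cos{\left(x y \right)}}{3}
So the left-hand side equals
  - 2 A - \frac{B e^{x} e^{y}}{3} - \frac{2 C y^{3} \cos{\left(x y \right)}}{3} + C y^{2} \sin{\left(x y \right)}
This must equal f(x, y) identically; expanded, f = - \frac{2 y^{3} \cos{\left(x y \right)}}{3} + y^{2} \sin{\left(x y \right)} + \frac{2 e^{x} e^{y}}{3} + 2.
Matching coefficients of the independent functions:
  [constant term]:  - 2 A = 2
  [y^{2} \sin{\left(x y \right)}]:  C = 1
  [y^{3} \cos{\left(x y \right)}]:  - \frac{2 C}{3} = - \frac{2}{3}
  [e^{x} e^{y}]:  - \frac{B}{3} = \frac{2}{3}
Solving: A = -1, B = -2, C = 1.
Check against the point condition:
  u(0, 0) = -2  ⟹  B = -2  ✓
Hence u(x, y) = - x^{2} - 2 e^{x + y} + \sin{\left(x y \right)}.

Answer: u(x, y) = - x^{2} - 2 e^{x + y} + \sin{\left(x y \right)}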